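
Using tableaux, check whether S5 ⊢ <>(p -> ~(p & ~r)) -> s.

No, not valid

Tableau for the negation ~(<>(p -> ~(p & ~r)) -> s):
1. ~(<>(p -> ~(p & ~r)) -> s), w0
2. <>(p -> ~(p & ~r)), w0   [~->-rule on 1]
3. ~s, w0   [~->-rule on 1]
4. p -> ~(p & ~r), w1   [<>-rule on 2: fresh world w1, w0Rw1]
5. ~(p & ~r), w1   [->-rule on 4 (branches; this branch)]
6. r, w1   [~&-rule on 5 (branches; this branch)]
Accessibility: w0Rw0, w0Rw1, w1Rw0, w1Rw1
The negation has an open branch (countermodel exists).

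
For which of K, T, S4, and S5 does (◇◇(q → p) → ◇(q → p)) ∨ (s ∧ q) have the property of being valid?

T-tableau for the negation ¬((◇◇(q → p) → ◇(q → p)) ∨ (s ∧ q)):
1. ¬((◇◇(q → p) → ◇(q → p)) ∨ (s ∧ q)), 0
2. ¬(◇◇(q → p) → ◇(q → p)), 0
3. ¬(s ∧ q), 0
4. ◇◇(q → p), 0
5. ¬◇(q → p), 0
6. ¬(q → p), 0
7. q, 0
8. ¬p, 0
9. ¬s, 0
10. ◇(q → p), 1
11. ¬(q → p), 1
12. q, 1
13. ¬p, 1
14. q → p, 2
15. p, 2
Accessibility: 0R0, 0R1, 1R1, 1R2, 2R2
Complete open branch: countermodel on a T-frame, so not valid in T, nor in K (the same frame is also a K-frame).
S4-tableau for the negation ¬((◇◇(q → p) → ◇(q → p)) ∨ (s ∧ q)):
1. ¬((◇◇(q → p) → ◇(q → p)) ∨ (s ∧ q)), 0
2. ¬(◇◇(q → p) → ◇(q → p)), 0
3. ¬(s ∧ q), 0
4. ◇◇(q → p), 0
5. ¬◇(q → p), 0
6. ¬(q → p), 0
7. q, 0
8. ¬p, 0
9. ¬s, 0
10. ◇(q → p), 1
11. ¬(q → p), 1
12. q, 1
13. ¬p, 1
14. q → p, 2
15. ¬(q → p), 2
16. q, 2
17. ¬p, 2
18. p, 2
Accessibility: 0R0, 0R1, 0R2, 1R1, 1R2, 2R2
Branch closes: p and ¬p both at 2.
Every branch closes (one shown): valid in S4, hence also in S5 (every theorem of S4 is a theorem of S5).

S4, S5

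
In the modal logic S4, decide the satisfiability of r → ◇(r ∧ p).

1. r → ◇(r ∧ p), u
2. ◇(r ∧ p), u   [→-rule on 1 (branches; this branch)]
3. r ∧ p, v   [◇-rule on 2: fresh world v, uRv]
4. r, v   [∧-rule on 3]
5. p, v   [∧-rule on 3]
Accessibility: uRu, uRv, vRv

Yes, satisfiable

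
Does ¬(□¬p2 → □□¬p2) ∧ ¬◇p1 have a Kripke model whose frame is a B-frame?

1. ¬(□¬p2 → □□¬p2) ∧ ¬◇p1, u
2. ¬(□¬p2 → □□¬p2), u
3. ¬◇p1, u
4. □¬p2, u
5. ¬□□¬p2, u
6. ¬p1, u
7. ¬p2, u
8. ¬□¬p2, v
9. ¬p1, v
10. ¬p2, v
11. p2, w
Accessibility: uRu, uRv, vRu, vRv, vRw, wRv, wRw

Satisfiable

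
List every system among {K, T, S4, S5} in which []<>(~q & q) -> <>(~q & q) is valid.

K-tableau for the negation ~([]<>(~q & q) -> <>(~q & q)):
1. ~([]<>(~q & q) -> <>(~q & q)), u
2. []<>(~q & q), u   [~->-rule on 1]
3. ~<>(~q & q), u   [~->-rule on 1]
Complete open branch: countermodel on a K-frame, so not valid in K.
T-tableau for the negation ~([]<>(~q & q) -> <>(~q & q)):
1. ~([]<>(~q & q) -> <>(~q & q)), u
2. []<>(~q & q), u   [~->-rule on 1]
3. ~<>(~q & q), u   [~->-rule on 1]
4. <>(~q & q), u   [[]-rule on 2 via uRu]
5. ~(~q & q), u   [~<>-rule on 3 via uRu]
6. ~q, u   [~&-rule on 5 (branches; this branch)]
7. ~q & q, v   [<>-rule on 4: fresh world v, uRv]
8. ~q, v   [&-rule on 7]
9. q, v   [&-rule on 7]
Accessibility: uRu, uRv, vRv
Branch closes: q and ~q both at v.
Every branch closes (one shown): valid in T, hence also in S4, S5 (every theorem of T is a theorem of S4 and S5).

T, S4, S5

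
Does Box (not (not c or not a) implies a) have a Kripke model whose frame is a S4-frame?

1. Box (not (not c or not a) implies a), w0
2. not (not c or not a) implies a, w0
3. a, w0
Accessibility: w0Rw0

Yes, satisfiable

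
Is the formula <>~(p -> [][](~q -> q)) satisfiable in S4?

1. <>~(p -> [][](~q -> q)), 0
2. ~(p -> [][](~q -> q)), 1   [<>-rule on 1: fresh world 1, 0R1]
3. p, 1   [~->-rule on 2]
4. ~[][](~q -> q), 1   [~->-rule on 2]
5. ~[](~q -> q), 2   [~[]-rule on 4: fresh world 2, 1R2]
6. ~(~q -> q), 3   [~[]-rule on 5: fresh world 3, 2R3]
7. ~q, 3   [~->-rule on 6]
Accessibility: 0R0, 0R1, 0R2, 0R3, 1R1, 1R2, 1R3, 2R2, 2R3, 3R3

Satisfiable (open branch found)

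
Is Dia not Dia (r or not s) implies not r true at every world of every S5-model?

Tableau for the negation not (Dia not Dia (r or not s) implies not r):
1. not (Dia not Dia (r or not s) implies not r), u
2. Dia not Dia (r or not s), u
3. r, u
4. not Dia (r or not s), v
5. not (r or not s), u
6. not r, u
7. s, u
Accessibility: uRu, uRv, vRu, vRv
Branch closes: r and not r both at u.
All branches of the negation close; one closing branch shown above.

Valid in S5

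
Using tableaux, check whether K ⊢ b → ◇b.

Invalid (countermodel exists)

Tableau for the negation ¬(b → ◇b):
1. ¬(b → ◇b), u
2. b, u
3. ¬◇b, u
The negation has an open branch (countermodel exists).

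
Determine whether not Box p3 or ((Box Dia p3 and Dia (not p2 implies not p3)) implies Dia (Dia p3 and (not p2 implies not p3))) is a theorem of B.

Tableau for the negation not (not Box p3 or ((Box Dia p3 and Dia (not p2 implies not p3)) implies Dia (Dia p3 and (not p2 implies not p3)))):
1. not (not Box p3 or ((Box Dia p3 and Dia (not p2 implies not p3)) implies Dia (Dia p3 and (not p2 implies not p3)))), 0
2. Box p3, 0   [neg-or-rule on 1]
3. not ((Box Dia p3 and Dia (not p2 implies not p3)) implies Dia (Dia p3 and (not p2 implies not p3))), 0   [neg-or-rule on 1]
4. Box Dia p3 and Dia (not p2 implies not p3), 0   [neg-implies-rule on 3]
5. not Dia (Dia p3 and (not p2 implies not p3)), 0   [neg-implies-rule on 3]
6. Box Dia p3, 0   [and-rule on 4]
7. Dia (not p2 implies not p3), 0   [and-rule on 4]
8. p3, 0   [Box-rule on 2 via 0R0]
9. not (Dia p3 and (not p2 implies not p3)), 0   [neg-Dia-rule on 5 via 0R0]
10. Dia p3, 0   [Box-rule on 6 via 0R0]
11. not (not p2 implies not p3), 0   [neg-and-rule on 9 (branches; this branch)]
12. not p2, 0   [neg-implies-rule on 11]
13. not p2 implies not p3, 1   [Dia-rule on 7: fresh world 1, 0R1]
14. p3, 1   [Box-rule on 2 via 0R1]
15. not (Dia p3 and (not p2 implies not p3)), 1   [neg-Dia-rule on 5 via 0R1]
16. Dia p3, 1   [Box-rule on 6 via 0R1]
17. p2, 1   [implies-rule on 13 (branches; this branch)]
18. not (not p2 implies not p3), 1   [neg-and-rule on 15 (branches; this branch)]
19. not p2, 1   [neg-implies-rule on 18]
Accessibility: 0R0, 0R1, 1R0, 1R1
Branch closes: p2 and not p2 both at 1.
All branches of the negation close; one closing branch shown above.

Valid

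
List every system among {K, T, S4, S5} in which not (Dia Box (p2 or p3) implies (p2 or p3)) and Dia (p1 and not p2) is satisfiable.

K, T, S4

S5-tableau for the formula:
1. not (Dia Box (p2 or p3) implies (p2 or p3)) and Dia (p1 and not p2), w0
2. not (Dia Box (p2 or p3) implies (p2 or p3)), w0
3. Dia (p1 and not p2), w0
4. Dia Box (p2 or p3), w0
5. not (p2 or p3), w0
6. not p2, w0
7. not p3, w0
8. p1 and not p2, w1
9. p1, w1
10. not p2, w1
11. Box (p2 or p3), w2
12. p2 or p3, w0
13. p2 or p3, w1
14. p2 or p3, w2
15. p3, w0
Accessibility: w0Rw0, w0Rw1, w0Rw2, w1Rw0, w1Rw1, w1Rw2, w2Rw0, w2Rw1, w2Rw2
Branch closes: p3 and not p3 both at w0.
Every branch closes (one shown): unsatisfiable in S5.
S4-tableau for the formula:
1. not (Dia Box (p2 or p3) implies (p2 or p3)) and Dia (p1 and not p2), w0
2. not (Dia Box (p2 or p3) implies (p2 or p3)), w0
3. Dia (p1 and not p2), w0
4. Dia Box (p2 or p3), w0
5. not (p2 or p3), w0
6. not p2, w0
7. not p3, w0
8. p1 and not p2, w1
9. p1, w1
10. not p2, w1
11. Box (p2 or p3), w2
12. p2 or p3, w2
13. p3, w2
Accessibility: w0Rw0, w0Rw1, w0Rw2, w1Rw1, w2Rw2
Complete open branch: satisfiable in S4, hence also in K, T (this S4-model is also a K-model and a T-model).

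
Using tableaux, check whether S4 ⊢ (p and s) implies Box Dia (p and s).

Invalid (countermodel exists)

Tableau for the negation not ((p and s) implies Box Dia (p and s)):
1. not ((p and s) implies Box Dia (p and s)), u
2. p and s, u
3. not Box Dia (p and s), u
4. p, u
5. s, u
6. not Dia (p and s), v
7. not (p and s), v
8. not s, v
Accessibility: uRu, uRv, vRv
The negation has an open branch (countermodel exists).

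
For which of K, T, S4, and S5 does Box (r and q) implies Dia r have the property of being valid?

T, S4, S5

K-tableau for the negation not (Box (r and q) implies Dia r):
1. not (Box (r and q) implies Dia r), 0
2. Box (r and q), 0   [neg-implies-rule on 1]
3. not Dia r, 0   [neg-implies-rule on 1]
Complete open branch: countermodel on a K-frame, so not valid in K.
T-tableau for the negation not (Box (r and q) implies Dia r):
1. not (Box (r and q) implies Dia r), 0
2. Box (r and q), 0   [neg-implies-rule on 1]
3. not Dia r, 0   [neg-implies-rule on 1]
4. r and q, 0   [Box-rule on 2 via 0R0]
5. r, 0   [and-rule on 4]
6. q, 0   [and-rule on 4]
7. not r, 0   [neg-Dia-rule on 3 via 0R0]
Accessibility: 0R0
Branch closes: r and not r both at 0.
Every branch closes (one shown): valid in T, hence also in S4, S5 (every theorem of T is a theorem of S4 and S5).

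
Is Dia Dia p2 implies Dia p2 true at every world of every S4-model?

Valid

Tableau for the negation not (Dia Dia p2 implies Dia p2):
1. not (Dia Dia p2 implies Dia p2), u
2. Dia Dia p2, u
3. not Dia p2, u
4. not p2, u
5. Dia p2, v
6. not p2, v
7. p2, w
8. not p2, w
Accessibility: uRu, uRv, uRw, vRv, vRw, wRw
Branch closes: p2 and not p2 both at w.
All branches of the negation close; one closing branch shown above.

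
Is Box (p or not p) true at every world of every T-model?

Tableau for the negation not Box (p or not p):
1. not Box (p or not p), u
2. not (p or not p), v   [neg-Box-rule on 1: fresh world v, uRv]
3. not p, v   [neg-or-rule on 2]
4. p, v   [neg-or-rule on 2]
Accessibility: uRu, uRv, vRv
Branch closes: p and not p both at v.
All branches of the negation close; one closing branch shown above.

Valid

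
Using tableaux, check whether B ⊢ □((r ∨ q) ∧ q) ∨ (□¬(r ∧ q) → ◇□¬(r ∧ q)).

Tableau for the negation ¬(□((r ∨ q) ∧ q) ∨ (□¬(r ∧ q) → ◇□¬(r ∧ q))):
1. ¬(□((r ∨ q) ∧ q) ∨ (□¬(r ∧ q) → ◇□¬(r ∧ q))), 0
2. ¬□((r ∨ q) ∧ q), 0
3. ¬(□¬(r ∧ q) → ◇□¬(r ∧ q)), 0
4. □¬(r ∧ q), 0
5. ¬◇□¬(r ∧ q), 0
6. ¬(r ∧ q), 0
7. ¬□¬(r ∧ q), 0
8. ¬q, 0
9. ¬((r ∨ q) ∧ q), 1
10. ¬(r ∧ q), 1
11. ¬□¬(r ∧ q), 1
12. ¬(r ∨ q), 1
13. ¬r, 1
14. ¬q, 1
15. r ∧ q, 2
16. r, 2
17. q, 2
18. ¬(r ∧ q), 2
19. ¬□¬(r ∧ q), 2
20. ¬q, 2
Accessibility: 0R0, 0R1, 0R2, 1R0, 1R1, 2R0, 2R2
Branch closes: q and ¬q both at 2.
Every branch of the negation's tableau closes; the branch above is one of them.

Yes, valid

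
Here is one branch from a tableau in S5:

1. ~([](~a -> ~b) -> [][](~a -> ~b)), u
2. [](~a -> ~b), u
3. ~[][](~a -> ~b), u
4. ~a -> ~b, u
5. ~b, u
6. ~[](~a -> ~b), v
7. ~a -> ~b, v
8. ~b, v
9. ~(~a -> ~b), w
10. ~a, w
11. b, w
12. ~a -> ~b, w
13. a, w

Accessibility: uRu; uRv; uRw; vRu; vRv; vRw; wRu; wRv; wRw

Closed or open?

Yes, closed

Both a and ~a appear at w.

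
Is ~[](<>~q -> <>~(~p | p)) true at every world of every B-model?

Tableau for the negation [](<>~q -> <>~(~p | p)):
1. [](<>~q -> <>~(~p | p)), w0
2. <>~q -> <>~(~p | p), w0
3. ~<>~q, w0
4. q, w0
Accessibility: w0Rw0
The negation has an open branch (countermodel exists).

Not valid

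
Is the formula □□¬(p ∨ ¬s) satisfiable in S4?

Yes, satisfiable

1. □□¬(p ∨ ¬s), w0
2. □¬(p ∨ ¬s), w0
3. ¬(p ∨ ¬s), w0
4. ¬p, w0
5. s, w0
Accessibility: w0Rw0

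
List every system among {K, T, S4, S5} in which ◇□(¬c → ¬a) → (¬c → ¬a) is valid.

S4-tableau for the negation ¬(◇□(¬c → ¬a) → (¬c → ¬a)):
1. ¬(◇□(¬c → ¬a) → (¬c → ¬a)), w0
2. ◇□(¬c → ¬a), w0   [¬→-rule on 1]
3. ¬(¬c → ¬a), w0   [¬→-rule on 1]
4. ¬c, w0   [¬→-rule on 3]
5. a, w0   [¬→-rule on 3]
6. □(¬c → ¬a), w1   [◇-rule on 2: fresh world w1, w0Rw1]
7. ¬c → ¬a, w1   [□-rule on 6 via w1Rw1]
8. ¬a, w1   [→-rule on 7 (branches; this branch)]
Accessibility: w0Rw0, w0Rw1, w1Rw1
Complete open branch: countermodel on an S4-frame, so not valid in S4, nor in K, T (the same frame is also a K-frame and a T-frame).
S5-tableau for the negation ¬(◇□(¬c → ¬a) → (¬c → ¬a)):
1. ¬(◇□(¬c → ¬a) → (¬c → ¬a)), w0
2. ◇□(¬c → ¬a), w0   [¬→-rule on 1]
3. ¬(¬c → ¬a), w0   [¬→-rule on 1]
4. ¬c, w0   [¬→-rule on 3]
5. a, w0   [¬→-rule on 3]
6. □(¬c → ¬a), w1   [◇-rule on 2: fresh world w1, w0Rw1]
7. ¬c → ¬a, w0   [□-rule on 6 via w1Rw0]
8. ¬c → ¬a, w1   [□-rule on 6 via w1Rw1]
9. ¬a, w0   [→-rule on 7 (branches; this branch)]
Accessibility: w0Rw0, w0Rw1, w1Rw0, w1Rw1
Branch closes: a and ¬a both at w0.
Every branch closes (one shown): valid in S5.

S5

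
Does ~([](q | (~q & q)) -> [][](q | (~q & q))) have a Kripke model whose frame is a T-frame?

Yes, satisfiable

1. ~([](q | (~q & q)) -> [][](q | (~q & q))), w0
2. [](q | (~q & q)), w0   [~->-rule on 1]
3. ~[][](q | (~q & q)), w0   [~->-rule on 1]
4. q | (~q & q), w0   [[]-rule on 2 via w0Rw0]
5. q, w0   [|-rule on 4 (branches; this branch)]
6. ~[](q | (~q & q)), w1   [~[]-rule on 3: fresh world w1, w0Rw1]
7. q | (~q & q), w1   [[]-rule on 2 via w0Rw1]
8. q, w1   [|-rule on 7 (branches; this branch)]
9. ~(q | (~q & q)), w2   [~[]-rule on 6: fresh world w2, w1Rw2]
10. ~q, w2   [~|-rule on 9]
11. ~(~q & q), w2   [~|-rule on 9]
Accessibility: w0Rw0, w0Rw1, w1Rw1, w1Rw2, w2Rw2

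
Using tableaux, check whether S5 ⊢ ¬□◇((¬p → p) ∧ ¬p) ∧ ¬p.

Invalid (countermodel exists)

Tableau for the negation ¬(¬□◇((¬p → p) ∧ ¬p) ∧ ¬p):
1. ¬(¬□◇((¬p → p) ∧ ¬p) ∧ ¬p), u
2. p, u
Accessibility: uRu
The negation has an open branch (countermodel exists).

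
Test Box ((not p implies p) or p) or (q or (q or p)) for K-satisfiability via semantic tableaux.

1. Box ((not p implies p) or p) or (q or (q or p)), 0
2. q or (q or p), 0   [or-rule on 1 (branches; this branch)]
3. q or p, 0   [or-rule on 2 (branches; this branch)]
4. p, 0   [or-rule on 3 (branches; this branch)]

Yes, satisfiable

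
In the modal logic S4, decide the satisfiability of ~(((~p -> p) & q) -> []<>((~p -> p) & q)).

Yes, satisfiable

1. ~(((~p -> p) & q) -> []<>((~p -> p) & q)), u
2. (~p -> p) & q, u
3. ~[]<>((~p -> p) & q), u
4. ~p -> p, u
5. q, u
6. p, u
7. ~<>((~p -> p) & q), v
8. ~((~p -> p) & q), v
9. ~q, v
Accessibility: uRu, uRv, vRv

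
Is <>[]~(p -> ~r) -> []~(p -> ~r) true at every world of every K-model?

No, not valid

Tableau for the negation ~(<>[]~(p -> ~r) -> []~(p -> ~r)):
1. ~(<>[]~(p -> ~r) -> []~(p -> ~r)), u
2. <>[]~(p -> ~r), u   [~->-rule on 1]
3. ~[]~(p -> ~r), u   [~->-rule on 1]
4. []~(p -> ~r), v   [<>-rule on 2: fresh world v, uRv]
5. p -> ~r, w   [~[]-rule on 3: fresh world w, uRw]
6. ~r, w   [->-rule on 5 (branches; this branch)]
Accessibility: uRv, uRw
The negation has an open branch (countermodel exists).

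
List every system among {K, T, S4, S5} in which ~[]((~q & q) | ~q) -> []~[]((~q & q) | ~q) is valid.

S4-tableau for the negation ~(~[]((~q & q) | ~q) -> []~[]((~q & q) | ~q)):
1. ~(~[]((~q & q) | ~q) -> []~[]((~q & q) | ~q)), w0
2. ~[]((~q & q) | ~q), w0
3. ~[]~[]((~q & q) | ~q), w0
4. ~((~q & q) | ~q), w1
5. ~(~q & q), w1
6. q, w1
7. []((~q & q) | ~q), w2
8. (~q & q) | ~q, w2
9. ~q, w2
Accessibility: w0Rw0, w0Rw1, w0Rw2, w1Rw1, w2Rw2
Complete open branch: countermodel on an S4-frame, so not valid in S4, nor in K, T (the same frame is also a K-frame and a T-frame).
S5-tableau for the negation ~(~[]((~q & q) | ~q) -> []~[]((~q & q) | ~q)):
1. ~(~[]((~q & q) | ~q) -> []~[]((~q & q) | ~q)), w0
2. ~[]((~q & q) | ~q), w0
3. ~[]~[]((~q & q) | ~q), w0
4. ~((~q & q) | ~q), w1
5. ~(~q & q), w1
6. q, w1
7. []((~q & q) | ~q), w2
8. (~q & q) | ~q, w0
9. (~q & q) | ~q, w1
10. (~q & q) | ~q, w2
11. ~q, w0
12. ~q & q, w1
13. ~q, w1
Accessibility: w0Rw0, w0Rw1, w0Rw2, w1Rw0, w1Rw1, w1Rw2, w2Rw0, w2Rw1, w2Rw2
Branch closes: q and ~q both at w1.
Every branch closes (one shown): valid in S5.

S5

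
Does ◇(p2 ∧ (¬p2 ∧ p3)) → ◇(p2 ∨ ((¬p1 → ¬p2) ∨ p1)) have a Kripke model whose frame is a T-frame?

1. ◇(p2 ∧ (¬p2 ∧ p3)) → ◇(p2 ∨ ((¬p1 → ¬p2) ∨ p1)), w0
2. ◇(p2 ∨ ((¬p1 → ¬p2) ∨ p1)), w0   [→-rule on 1 (branches; this branch)]
3. p2 ∨ ((¬p1 → ¬p2) ∨ p1), w1   [◇-rule on 2: fresh world w1, w0Rw1]
4. (¬p1 → ¬p2) ∨ p1, w1   [∨-rule on 3 (branches; this branch)]
5. p1, w1   [∨-rule on 4 (branches; this branch)]
Accessibility: w0Rw0, w0Rw1, w1Rw1

Yes, satisfiable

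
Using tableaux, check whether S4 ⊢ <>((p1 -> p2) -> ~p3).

No, not valid

Tableau for the negation ~<>((p1 -> p2) -> ~p3):
1. ~<>((p1 -> p2) -> ~p3), u
2. ~((p1 -> p2) -> ~p3), u
3. p1 -> p2, u
4. p3, u
5. p2, u
Accessibility: uRu
The negation has an open branch (countermodel exists).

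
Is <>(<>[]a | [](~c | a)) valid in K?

Tableau for the negation ~<>(<>[]a | [](~c | a)):
1. ~<>(<>[]a | [](~c | a)), 0
The negation has an open branch (countermodel exists).

Invalid (countermodel exists)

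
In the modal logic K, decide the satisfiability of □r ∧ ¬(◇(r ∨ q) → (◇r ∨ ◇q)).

1. □r ∧ ¬(◇(r ∨ q) → (◇r ∨ ◇q)), 0
2. □r, 0   [∧-rule on 1]
3. ¬(◇(r ∨ q) → (◇r ∨ ◇q)), 0   [∧-rule on 1]
4. ◇(r ∨ q), 0   [¬→-rule on 3]
5. ¬(◇r ∨ ◇q), 0   [¬→-rule on 3]
6. ¬◇r, 0   [¬∨-rule on 5]
7. ¬◇q, 0   [¬∨-rule on 5]
8. r ∨ q, 1   [◇-rule on 4: fresh world 1, 0R1]
9. r, 1   [□-rule on 2 via 0R1]
10. ¬r, 1   [¬◇-rule on 6 via 0R1]
Accessibility: 0R1
Branch closes: r and ¬r both at 1.
Every branch closes; the branch above is one of them.

No, unsatisfiable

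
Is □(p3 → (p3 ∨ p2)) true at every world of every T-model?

Yes, valid

Tableau for the negation ¬□(p3 → (p3 ∨ p2)):
1. ¬□(p3 → (p3 ∨ p2)), 0
2. ¬(p3 → (p3 ∨ p2)), 1
3. p3, 1
4. ¬(p3 ∨ p2), 1
5. ¬p3, 1
6. ¬p2, 1
Accessibility: 0R0, 0R1, 1R1
Branch closes: p3 and ¬p3 both at 1.
Every branch of the negation's tableau closes; the branch above is one of them.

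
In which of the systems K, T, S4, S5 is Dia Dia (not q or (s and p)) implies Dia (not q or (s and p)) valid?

T-tableau for the negation not (Dia Dia (not q or (s and p)) implies Dia (not q or (s and p))):
1. not (Dia Dia (not q or (s and p)) implies Dia (not q or (s and p))), w0
2. Dia Dia (not q or (s and p)), w0
3. not Dia (not q or (s and p)), w0
4. not (not q or (s and p)), w0
5. q, w0
6. not (s and p), w0
7. not p, w0
8. Dia (not q or (s and p)), w1
9. not (not q or (s and p)), w1
10. q, w1
11. not (s and p), w1
12. not p, w1
13. not q or (s and p), w2
14. s and p, w2
15. s, w2
16. p, w2
Accessibility: w0Rw0, w0Rw1, w1Rw1, w1Rw2, w2Rw2
Complete open branch: countermodel on a T-frame, so not valid in T, nor in K (the same frame is also a K-frame).
S4-tableau for the negation not (Dia Dia (not q or (s and p)) implies Dia (not q or (s and p))):
1. not (Dia Dia (not q or (s and p)) implies Dia (not q or (s and p))), w0
2. Dia Dia (not q or (s and p)), w0
3. not Dia (not q or (s and p)), w0
4. not (not q or (s and p)), w0
5. q, w0
6. not (s and p), w0
7. not p, w0
8. Dia (not q or (s and p)), w1
9. not (not q or (s and p)), w1
10. q, w1
11. not (s and p), w1
12. not p, w1
13. not q or (s and p), w2
14. not (not q or (s and p)), w2
15. q, w2
16. not (s and p), w2
17. s and p, w2
18. s, w2
19. p, w2
20. not p, w2
Accessibility: w0Rw0, w0Rw1, w0Rw2, w1Rw1, w1Rw2, w2Rw2
Branch closes: p and not p both at w2.
Every branch closes (one shown): valid in S4, hence also in S5 (every theorem of S4 is a theorem of S5).

S4, S5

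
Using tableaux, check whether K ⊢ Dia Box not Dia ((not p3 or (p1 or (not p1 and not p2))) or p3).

No, not valid

Tableau for the negation not Dia Box not Dia ((not p3 or (p1 or (not p1 and not p2))) or p3):
1. not Dia Box not Dia ((not p3 or (p1 or (not p1 and not p2))) or p3), u
The negation has an open branch (countermodel exists).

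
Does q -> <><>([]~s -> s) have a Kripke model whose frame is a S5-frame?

Satisfiable

1. q -> <><>([]~s -> s), w0
2. <><>([]~s -> s), w0
3. <>([]~s -> s), w1
4. []~s -> s, w2
5. s, w2
Accessibility: w0Rw0, w0Rw1, w0Rw2, w1Rw0, w1Rw1, w1Rw2, w2Rw0, w2Rw1, w2Rw2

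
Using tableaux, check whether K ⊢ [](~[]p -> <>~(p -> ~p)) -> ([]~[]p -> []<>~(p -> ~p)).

Tableau for the negation ~([](~[]p -> <>~(p -> ~p)) -> ([]~[]p -> []<>~(p -> ~p))):
1. ~([](~[]p -> <>~(p -> ~p)) -> ([]~[]p -> []<>~(p -> ~p))), w0
2. [](~[]p -> <>~(p -> ~p)), w0
3. ~([]~[]p -> []<>~(p -> ~p)), w0
4. []~[]p, w0
5. ~[]<>~(p -> ~p), w0
6. ~<>~(p -> ~p), w1
7. ~[]p -> <>~(p -> ~p), w1
8. ~[]p, w1
9. <>~(p -> ~p), w1
10. ~p, w2
11. p -> ~p, w2
12. ~(p -> ~p), w3
13. p, w3
14. p -> ~p, w3
15. ~p, w3
Accessibility: w0Rw1, w1Rw2, w1Rw3
Branch closes: p and ~p both at w3.
Every branch of the negation's tableau closes; the branch above is one of them.

Valid in K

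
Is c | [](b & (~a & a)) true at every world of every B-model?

Invalid (countermodel exists)

Tableau for the negation ~(c | [](b & (~a & a))):
1. ~(c | [](b & (~a & a))), w0
2. ~c, w0
3. ~[](b & (~a & a)), w0
4. ~(b & (~a & a)), w1
5. ~(~a & a), w1
6. ~a, w1
Accessibility: w0Rw0, w0Rw1, w1Rw0, w1Rw1
The negation has an open branch (countermodel exists).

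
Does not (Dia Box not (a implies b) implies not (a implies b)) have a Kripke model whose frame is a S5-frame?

No, unsatisfiable

1. not (Dia Box not (a implies b) implies not (a implies b)), 0
2. Dia Box not (a implies b), 0
3. a implies b, 0
4. b, 0
5. Box not (a implies b), 1
6. not (a implies b), 0
7. a, 0
8. not b, 0
Accessibility: 0R0, 0R1, 1R0, 1R1
Branch closes: b and not b both at 0.
(One branch shown.) All branches close.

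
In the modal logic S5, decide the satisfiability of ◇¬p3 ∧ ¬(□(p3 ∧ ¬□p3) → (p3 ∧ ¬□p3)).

1. ◇¬p3 ∧ ¬(□(p3 ∧ ¬□p3) → (p3 ∧ ¬□p3)), 0
2. ◇¬p3, 0   [∧-rule on 1]
3. ¬(□(p3 ∧ ¬□p3) → (p3 ∧ ¬□p3)), 0   [∧-rule on 1]
4. □(p3 ∧ ¬□p3), 0   [¬→-rule on 3]
5. ¬(p3 ∧ ¬□p3), 0   [¬→-rule on 3]
6. p3 ∧ ¬□p3, 0   [□-rule on 4 via 0R0]
7. p3, 0   [∧-rule on 6]
8. ¬□p3, 0   [∧-rule on 6]
9. □p3, 0   [¬∧-rule on 5 (branches; this branch)]
10. ¬p3, 1   [◇-rule on 2: fresh world 1, 0R1]
11. p3 ∧ ¬□p3, 1   [□-rule on 4 via 0R1]
12. p3, 1   [∧-rule on 11]
13. ¬□p3, 1   [∧-rule on 11]
Accessibility: 0R0, 0R1, 1R0, 1R1
Branch closes: p3 and ¬p3 both at 1.
Every branch closes; the branch above is one of them.

Unsatisfiable (every branch closes)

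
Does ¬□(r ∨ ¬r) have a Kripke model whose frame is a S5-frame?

1. ¬□(r ∨ ¬r), 0
2. ¬(r ∨ ¬r), 1
3. ¬r, 1
4. r, 1
Accessibility: 0R0, 0R1, 1R0, 1R1
Branch closes: r and ¬r both at 1.
Every branch closes; the branch above is one of them.

No, unsatisfiable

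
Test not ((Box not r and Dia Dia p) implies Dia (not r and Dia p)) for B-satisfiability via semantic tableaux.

1. not ((Box not r and Dia Dia p) implies Dia (not r and Dia p)), 0
2. Box not r and Dia Dia p, 0
3. not Dia (not r and Dia p), 0
4. Box not r, 0
5. Dia Dia p, 0
6. not (not r and Dia p), 0
7. not r, 0
8. not Dia p, 0
9. not p, 0
10. Dia p, 1
11. not (not r and Dia p), 1
12. not r, 1
13. not p, 1
14. not Dia p, 1
15. p, 2
16. not p, 2
Accessibility: 0R0, 0R1, 1R0, 1R1, 1R2, 2R1, 2R2
Branch closes: p and not p both at 2.
(One branch shown.) All branches close.

No, unsatisfiable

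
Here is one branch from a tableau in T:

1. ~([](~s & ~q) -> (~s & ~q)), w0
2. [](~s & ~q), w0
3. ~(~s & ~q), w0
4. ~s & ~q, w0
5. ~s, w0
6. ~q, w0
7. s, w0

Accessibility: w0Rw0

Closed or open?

Yes, closed

Both s and ~s appear at w0.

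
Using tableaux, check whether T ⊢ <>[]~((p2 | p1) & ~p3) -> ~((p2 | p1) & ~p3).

Invalid (countermodel exists)

Tableau for the negation ~(<>[]~((p2 | p1) & ~p3) -> ~((p2 | p1) & ~p3)):
1. ~(<>[]~((p2 | p1) & ~p3) -> ~((p2 | p1) & ~p3)), w0
2. <>[]~((p2 | p1) & ~p3), w0   [~->-rule on 1]
3. (p2 | p1) & ~p3, w0   [~->-rule on 1]
4. p2 | p1, w0   [&-rule on 3]
5. ~p3, w0   [&-rule on 3]
6. p1, w0   [|-rule on 4 (branches; this branch)]
7. []~((p2 | p1) & ~p3), w1   [<>-rule on 2: fresh world w1, w0Rw1]
8. ~((p2 | p1) & ~p3), w1   [[]-rule on 7 via w1Rw1]
9. p3, w1   [~&-rule on 8 (branches; this branch)]
Accessibility: w0Rw0, w0Rw1, w1Rw1
The negation has an open branch (countermodel exists).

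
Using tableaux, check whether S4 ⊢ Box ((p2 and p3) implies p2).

Tableau for the negation not Box ((p2 and p3) implies p2):
1. not Box ((p2 and p3) implies p2), w0
2. not ((p2 and p3) implies p2), w1
3. p2 and p3, w1
4. not p2, w1
5. p2, w1
6. p3, w1
Accessibility: w0Rw0, w0Rw1, w1Rw1
Branch closes: p2 and not p2 both at w1.
Every branch of the negation's tableau closes; the branch above is one of them.

Valid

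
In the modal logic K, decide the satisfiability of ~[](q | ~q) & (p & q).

Unsatisfiable

1. ~[](q | ~q) & (p & q), 0
2. ~[](q | ~q), 0
3. p & q, 0
4. p, 0
5. q, 0
6. ~(q | ~q), 1
7. ~q, 1
8. q, 1
Accessibility: 0R1
Branch closes: q and ~q both at 1.
Every branch closes; the branch above is one of them.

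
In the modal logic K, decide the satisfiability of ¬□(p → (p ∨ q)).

1. ¬□(p → (p ∨ q)), w0
2. ¬(p → (p ∨ q)), w1   [¬□-rule on 1: fresh world w1, w0Rw1]
3. p, w1   [¬→-rule on 2]
4. ¬(p ∨ q), w1   [¬→-rule on 2]
5. ¬p, w1   [¬∨-rule on 4]
6. ¬q, w1   [¬∨-rule on 4]
Accessibility: w0Rw1
Branch closes: p and ¬p both at w1.
All branches of the tableau close; one closing branch shown above.

Unsatisfiable (every branch closes)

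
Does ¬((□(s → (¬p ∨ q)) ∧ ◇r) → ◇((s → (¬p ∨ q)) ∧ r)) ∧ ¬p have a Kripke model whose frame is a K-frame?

No, unsatisfiable

1. ¬((□(s → (¬p ∨ q)) ∧ ◇r) → ◇((s → (¬p ∨ q)) ∧ r)) ∧ ¬p, u
2. ¬((□(s → (¬p ∨ q)) ∧ ◇r) → ◇((s → (¬p ∨ q)) ∧ r)), u
3. ¬p, u
4. □(s → (¬p ∨ q)) ∧ ◇r, u
5. ¬◇((s → (¬p ∨ q)) ∧ r), u
6. □(s → (¬p ∨ q)), u
7. ◇r, u
8. r, v
9. ¬((s → (¬p ∨ q)) ∧ r), v
10. s → (¬p ∨ q), v
11. ¬(s → (¬p ∨ q)), v
12. s, v
13. ¬(¬p ∨ q), v
14. p, v
15. ¬q, v
16. ¬p ∨ q, v
17. q, v
Accessibility: uRv
Branch closes: q and ¬q both at v.
All branches of the tableau close; one closing branch shown above.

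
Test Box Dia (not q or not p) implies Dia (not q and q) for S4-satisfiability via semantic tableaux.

Yes, satisfiable

1. Box Dia (not q or not p) implies Dia (not q and q), 0
2. not Box Dia (not q or not p), 0   [implies-rule on 1 (branches; this branch)]
3. not Dia (not q or not p), 1   [neg-Box-rule on 2: fresh world 1, 0R1]
4. not (not q or not p), 1   [neg-Dia-rule on 3 via 1R1]
5. q, 1   [neg-or-rule on 4]
6. p, 1   [neg-or-rule on 4]
Accessibility: 0R0, 0R1, 1R1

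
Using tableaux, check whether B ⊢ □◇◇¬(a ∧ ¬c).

Not valid

Tableau for the negation ¬□◇◇¬(a ∧ ¬c):
1. ¬□◇◇¬(a ∧ ¬c), 0
2. ¬◇◇¬(a ∧ ¬c), 1   [¬□-rule on 1: fresh world 1, 0R1]
3. ¬◇¬(a ∧ ¬c), 0   [¬◇-rule on 2 via 1R0]
4. ¬◇¬(a ∧ ¬c), 1   [¬◇-rule on 2 via 1R1]
5. a ∧ ¬c, 0   [¬◇-rule on 3 via 0R0]
6. a, 0   [∧-rule on 5]
7. ¬c, 0   [∧-rule on 5]
8. a ∧ ¬c, 1   [¬◇-rule on 3 via 0R1]
9. a, 1   [∧-rule on 8]
10. ¬c, 1   [∧-rule on 8]
Accessibility: 0R0, 0R1, 1R0, 1R1
The negation has an open branch (countermodel exists).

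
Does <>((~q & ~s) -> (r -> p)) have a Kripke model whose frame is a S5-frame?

Yes, satisfiable

1. <>((~q & ~s) -> (r -> p)), w0
2. (~q & ~s) -> (r -> p), w1
3. r -> p, w1
4. p, w1
Accessibility: w0Rw0, w0Rw1, w1Rw0, w1Rw1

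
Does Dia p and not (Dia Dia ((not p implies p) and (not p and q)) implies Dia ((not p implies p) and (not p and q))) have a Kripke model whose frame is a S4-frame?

1. Dia p and not (Dia Dia ((not p implies p) and (not p and q)) implies Dia ((not p implies p) and (not p and q))), u
2. Dia p, u
3. not (Dia Dia ((not p implies p) and (not p and q)) implies Dia ((not p implies p) and (not p and q))), u
4. Dia Dia ((not p implies p) and (not p and q)), u
5. not Dia ((not p implies p) and (not p and q)), u
6. not ((not p implies p) and (not p and q)), u
7. not (not p and q), u
8. not q, u
9. p, v
10. not ((not p implies p) and (not p and q)), v
11. not (not p and q), v
12. not q, v
13. Dia ((not p implies p) and (not p and q)), w
14. not ((not p implies p) and (not p and q)), w
15. not (not p and q), w
16. not q, w
17. (not p implies p) and (not p and q), x
18. not p implies p, x
19. not p and q, x
20. not p, x
21. q, x
22. not ((not p implies p) and (not p and q)), x
23. p, x
Accessibility: uRu, uRv, uRw, uRx, vRv, wRw, wRx, xRx
Branch closes: p and not p both at x.
All branches of the tableau close; one closing branch shown above.

Unsatisfiable (every branch closes)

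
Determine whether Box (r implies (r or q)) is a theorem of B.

Valid in B

Tableau for the negation not Box (r implies (r or q)):
1. not Box (r implies (r or q)), w0
2. not (r implies (r or q)), w1
3. r, w1
4. not (r or q), w1
5. not r, w1
6. not q, w1
Accessibility: w0Rw0, w0Rw1, w1Rw0, w1Rw1
Branch closes: r and not r both at w1.
Every branch of the negation's tableau closes; the branch above is one of them.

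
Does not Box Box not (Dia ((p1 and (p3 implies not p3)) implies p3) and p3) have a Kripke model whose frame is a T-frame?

1. not Box Box not (Dia ((p1 and (p3 implies not p3)) implies p3) and p3), u
2. not Box not (Dia ((p1 and (p3 implies not p3)) implies p3) and p3), v   [neg-Box-rule on 1: fresh world v, uRv]
3. Dia ((p1 and (p3 implies not p3)) implies p3) and p3, w   [neg-Box-rule on 2: fresh world w, vRw]
4. Dia ((p1 and (p3 implies not p3)) implies p3), w   [and-rule on 3]
5. p3, w   [and-rule on 3]
6. (p1 and (p3 implies not p3)) implies p3, x   [Dia-rule on 4: fresh world x, wRx]
7. p3, x   [implies-rule on 6 (branches; this branch)]
Accessibility: uRu, uRv, vRv, vRw, wRw, wRx, xRx

Yes, satisfiable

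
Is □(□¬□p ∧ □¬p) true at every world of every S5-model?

Tableau for the negation ¬□(□¬□p ∧ □¬p):
1. ¬□(□¬□p ∧ □¬p), u
2. ¬(□¬□p ∧ □¬p), v
3. ¬□¬p, v
4. p, w
Accessibility: uRu, uRv, uRw, vRu, vRv, vRw, wRu, wRv, wRw
The negation has an open branch (countermodel exists).

Invalid (countermodel exists)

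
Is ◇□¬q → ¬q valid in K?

No, not valid

Tableau for the negation ¬(◇□¬q → ¬q):
1. ¬(◇□¬q → ¬q), w0
2. ◇□¬q, w0
3. q, w0
4. □¬q, w1
Accessibility: w0Rw1
The negation has an open branch (countermodel exists).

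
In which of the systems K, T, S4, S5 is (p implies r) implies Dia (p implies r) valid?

K-tableau for the negation not ((p implies r) implies Dia (p implies r)):
1. not ((p implies r) implies Dia (p implies r)), w0
2. p implies r, w0
3. not Dia (p implies r), w0
4. r, w0
Complete open branch: countermodel on a K-frame, so not valid in K.
T-tableau for the negation not ((p implies r) implies Dia (p implies r)):
1. not ((p implies r) implies Dia (p implies r)), w0
2. p implies r, w0
3. not Dia (p implies r), w0
4. not (p implies r), w0
5. p, w0
6. not r, w0
7. r, w0
Accessibility: w0Rw0
Branch closes: r and not r both at w0.
Every branch closes (one shown): valid in T, hence also in S4, S5 (every theorem of T is a theorem of S4 and S5).

T, S4, S5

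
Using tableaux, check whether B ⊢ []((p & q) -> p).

Tableau for the negation ~[]((p & q) -> p):
1. ~[]((p & q) -> p), u
2. ~((p & q) -> p), v   [~[]-rule on 1: fresh world v, uRv]
3. p & q, v   [~->-rule on 2]
4. ~p, v   [~->-rule on 2]
5. p, v   [&-rule on 3]
6. q, v   [&-rule on 3]
Accessibility: uRu, uRv, vRu, vRv
Branch closes: p and ~p both at v.
Every branch of the negation's tableau closes; the branch above is one of them.

Valid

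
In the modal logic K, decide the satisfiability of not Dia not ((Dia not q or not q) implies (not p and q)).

1. not Dia not ((Dia not q or not q) implies (not p and q)), u

Satisfiable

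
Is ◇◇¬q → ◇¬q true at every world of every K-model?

Not valid

Tableau for the negation ¬(◇◇¬q → ◇¬q):
1. ¬(◇◇¬q → ◇¬q), 0
2. ◇◇¬q, 0
3. ¬◇¬q, 0
4. ◇¬q, 1
5. q, 1
6. ¬q, 2
Accessibility: 0R1, 1R2
The negation has an open branch (countermodel exists).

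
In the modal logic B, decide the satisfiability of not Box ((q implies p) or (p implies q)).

1. not Box ((q implies p) or (p implies q)), u
2. not ((q implies p) or (p implies q)), v
3. not (q implies p), v
4. not (p implies q), v
5. q, v
6. not p, v
7. p, v
8. not q, v
Accessibility: uRu, uRv, vRu, vRv
Branch closes: p and not p both at v.
Every branch closes; the branch above is one of them.

No, unsatisfiable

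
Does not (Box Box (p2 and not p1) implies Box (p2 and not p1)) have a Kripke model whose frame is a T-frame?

1. not (Box Box (p2 and not p1) implies Box (p2 and not p1)), 0
2. Box Box (p2 and not p1), 0
3. not Box (p2 and not p1), 0
4. Box (p2 and not p1), 0
5. p2 and not p1, 0
6. p2, 0
7. not p1, 0
8. not (p2 and not p1), 1
9. Box (p2 and not p1), 1
10. p2 and not p1, 1
11. p2, 1
12. not p1, 1
13. p1, 1
Accessibility: 0R0, 0R1, 1R1
Branch closes: p1 and not p1 both at 1.
(One branch shown.) All branches close.

Unsatisfiable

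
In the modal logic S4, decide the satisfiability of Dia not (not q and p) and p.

Satisfiable (open branch found)

1. Dia not (not q and p) and p, w0
2. Dia not (not q and p), w0
3. p, w0
4. not (not q and p), w1
5. not p, w1
Accessibility: w0Rw0, w0Rw1, w1Rw1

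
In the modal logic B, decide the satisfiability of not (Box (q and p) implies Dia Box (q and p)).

No, unsatisfiable

1. not (Box (q and p) implies Dia Box (q and p)), u
2. Box (q and p), u
3. not Dia Box (q and p), u
4. q and p, u
5. q, u
6. p, u
7. not Box (q and p), u
8. not (q and p), v
9. q and p, v
10. q, v
11. p, v
12. not Box (q and p), v
13. not p, v
Accessibility: uRu, uRv, vRu, vRv
Branch closes: p and not p both at v.
(One branch shown.) All branches close.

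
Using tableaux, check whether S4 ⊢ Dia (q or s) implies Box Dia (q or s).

No, not valid

Tableau for the negation not (Dia (q or s) implies Box Dia (q or s)):
1. not (Dia (q or s) implies Box Dia (q or s)), w0
2. Dia (q or s), w0
3. not Box Dia (q or s), w0
4. q or s, w1
5. s, w1
6. not Dia (q or s), w2
7. not (q or s), w2
8. not q, w2
9. not s, w2
Accessibility: w0Rw0, w0Rw1, w0Rw2, w1Rw1, w2Rw2
The negation has an open branch (countermodel exists).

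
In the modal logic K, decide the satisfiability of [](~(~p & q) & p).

1. [](~(~p & q) & p), 0

Yes, satisfiable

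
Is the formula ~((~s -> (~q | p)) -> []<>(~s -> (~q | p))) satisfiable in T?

1. ~((~s -> (~q | p)) -> []<>(~s -> (~q | p))), w0
2. ~s -> (~q | p), w0
3. ~[]<>(~s -> (~q | p)), w0
4. ~q | p, w0
5. p, w0
6. ~<>(~s -> (~q | p)), w1
7. ~(~s -> (~q | p)), w1
8. ~s, w1
9. ~(~q | p), w1
10. q, w1
11. ~p, w1
Accessibility: w0Rw0, w0Rw1, w1Rw1

Satisfiable (open branch found)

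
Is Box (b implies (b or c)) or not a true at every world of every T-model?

Valid in T

Tableau for the negation not (Box (b implies (b or c)) or not a):
1. not (Box (b implies (b or c)) or not a), w0
2. not Box (b implies (b or c)), w0
3. a, w0
4. not (b implies (b or c)), w1
5. b, w1
6. not (b or c), w1
7. not b, w1
8. not c, w1
Accessibility: w0Rw0, w0Rw1, w1Rw1
Branch closes: b and not b both at w1.
All branches of the negation close; one closing branch shown above.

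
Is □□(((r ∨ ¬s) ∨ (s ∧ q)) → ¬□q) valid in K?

Invalid (countermodel exists)

Tableau for the negation ¬□□(((r ∨ ¬s) ∨ (s ∧ q)) → ¬□q):
1. ¬□□(((r ∨ ¬s) ∨ (s ∧ q)) → ¬□q), 0
2. ¬□(((r ∨ ¬s) ∨ (s ∧ q)) → ¬□q), 1   [¬□-rule on 1: fresh world 1, 0R1]
3. ¬(((r ∨ ¬s) ∨ (s ∧ q)) → ¬□q), 2   [¬□-rule on 2: fresh world 2, 1R2]
4. (r ∨ ¬s) ∨ (s ∧ q), 2   [¬→-rule on 3]
5. □q, 2   [¬→-rule on 3]
6. s ∧ q, 2   [∨-rule on 4 (branches; this branch)]
7. s, 2   [∧-rule on 6]
8. q, 2   [∧-rule on 6]
Accessibility: 0R1, 1R2
The negation has an open branch (countermodel exists).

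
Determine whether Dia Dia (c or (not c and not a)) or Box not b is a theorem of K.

Not valid

Tableau for the negation not (Dia Dia (c or (not c and not a)) or Box not b):
1. not (Dia Dia (c or (not c and not a)) or Box not b), u
2. not Dia Dia (c or (not c and not a)), u
3. not Box not b, u
4. b, v
5. not Dia (c or (not c and not a)), v
Accessibility: uRv
The negation has an open branch (countermodel exists).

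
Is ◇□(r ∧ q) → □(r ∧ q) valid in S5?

Tableau for the negation ¬(◇□(r ∧ q) → □(r ∧ q)):
1. ¬(◇□(r ∧ q) → □(r ∧ q)), 0
2. ◇□(r ∧ q), 0   [¬→-rule on 1]
3. ¬□(r ∧ q), 0   [¬→-rule on 1]
4. □(r ∧ q), 1   [◇-rule on 2: fresh world 1, 0R1]
5. r ∧ q, 0   [□-rule on 4 via 1R0]
6. r, 0   [∧-rule on 5]
7. q, 0   [∧-rule on 5]
8. r ∧ q, 1   [□-rule on 4 via 1R1]
9. r, 1   [∧-rule on 8]
10. q, 1   [∧-rule on 8]
11. ¬(r ∧ q), 2   [¬□-rule on 3: fresh world 2, 0R2]
12. r ∧ q, 2   [□-rule on 4 via 1R2]
13. r, 2   [∧-rule on 12]
14. q, 2   [∧-rule on 12]
15. ¬q, 2   [¬∧-rule on 11 (branches; this branch)]
Accessibility: 0R0, 0R1, 0R2, 1R0, 1R1, 1R2, 2R0, 2R1, 2R2
Branch closes: q and ¬q both at 2.
Every branch of the negation's tableau closes; the branch above is one of them.

Yes, valid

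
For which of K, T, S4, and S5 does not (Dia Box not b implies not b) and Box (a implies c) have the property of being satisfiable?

K, T, S4

S5-tableau for the formula:
1. not (Dia Box not b implies not b) and Box (a implies c), w0
2. not (Dia Box not b implies not b), w0   [and-rule on 1]
3. Box (a implies c), w0   [and-rule on 1]
4. Dia Box not b, w0   [neg-implies-rule on 2]
5. b, w0   [neg-implies-rule on 2]
6. a implies c, w0   [Box-rule on 3 via w0Rw0]
7. c, w0   [implies-rule on 6 (branches; this branch)]
8. Box not b, w1   [Dia-rule on 4: fresh world w1, w0Rw1]
9. a implies c, w1   [Box-rule on 3 via w0Rw1]
10. not b, w0   [Box-rule on 8 via w1Rw0]
Accessibility: w0Rw0, w0Rw1, w1Rw0, w1Rw1
Branch closes: b and not b both at w0.
Every branch closes (one shown): unsatisfiable in S5.
S4-tableau for the formula:
1. not (Dia Box not b implies not b) and Box (a implies c), w0
2. not (Dia Box not b implies not b), w0   [and-rule on 1]
3. Box (a implies c), w0   [and-rule on 1]
4. Dia Box not b, w0   [neg-implies-rule on 2]
5. b, w0   [neg-implies-rule on 2]
6. a implies c, w0   [Box-rule on 3 via w0Rw0]
7. c, w0   [implies-rule on 6 (branches; this branch)]
8. Box not b, w1   [Dia-rule on 4: fresh world w1, w0Rw1]
9. a implies c, w1   [Box-rule on 3 via w0Rw1]
10. not b, w1   [Box-rule on 8 via w1Rw1]
11. c, w1   [implies-rule on 9 (branches; this branch)]
Accessibility: w0Rw0, w0Rw1, w1Rw1
Complete open branch: satisfiable in S4, hence also in K, T (this S4-model is also a K-model and a T-model).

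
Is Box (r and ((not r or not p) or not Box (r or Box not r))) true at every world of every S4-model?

No, not valid

Tableau for the negation not Box (r and ((not r or not p) or not Box (r or Box not r))):
1. not Box (r and ((not r or not p) or not Box (r or Box not r))), 0
2. not (r and ((not r or not p) or not Box (r or Box not r))), 1   [neg-Box-rule on 1: fresh world 1, 0R1]
3. not ((not r or not p) or not Box (r or Box not r)), 1   [neg-and-rule on 2 (branches; this branch)]
4. not (not r or not p), 1   [neg-or-rule on 3]
5. Box (r or Box not r), 1   [neg-or-rule on 3]
6. r, 1   [neg-or-rule on 4]
7. p, 1   [neg-or-rule on 4]
8. r or Box not r, 1   [Box-rule on 5 via 1R1]
Accessibility: 0R0, 0R1, 1R1
The negation has an open branch (countermodel exists).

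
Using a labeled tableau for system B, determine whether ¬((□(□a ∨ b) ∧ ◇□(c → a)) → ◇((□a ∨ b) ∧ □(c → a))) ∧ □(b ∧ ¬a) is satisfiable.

1. ¬((□(□a ∨ b) ∧ ◇□(c → a)) → ◇((□a ∨ b) ∧ □(c → a))) ∧ □(b ∧ ¬a), 0
2. ¬((□(□a ∨ b) ∧ ◇□(c → a)) → ◇((□a ∨ b) ∧ □(c → a))), 0
3. □(b ∧ ¬a), 0
4. □(□a ∨ b) ∧ ◇□(c → a), 0
5. ¬◇((□a ∨ b) ∧ □(c → a)), 0
6. □(□a ∨ b), 0
7. ◇□(c → a), 0
8. b ∧ ¬a, 0
9. b, 0
10. ¬a, 0
11. ¬((□a ∨ b) ∧ □(c → a)), 0
12. □a ∨ b, 0
13. ¬□(c → a), 0
14. □(c → a), 1
15. b ∧ ¬a, 1
16. b, 1
17. ¬a, 1
18. ¬((□a ∨ b) ∧ □(c → a)), 1
19. □a ∨ b, 1
20. c → a, 0
21. c → a, 1
22. ¬□(c → a), 1
23. ¬c, 0
24. ¬c, 1
25. ¬(c → a), 2
26. c, 2
27. ¬a, 2
28. b ∧ ¬a, 2
29. b, 2
30. ¬((□a ∨ b) ∧ □(c → a)), 2
31. □a ∨ b, 2
32. ¬□(c → a), 2
33. ¬(c → a), 3
34. c, 3
35. ¬a, 3
36. c → a, 3
37. a, 3
Accessibility: 0R0, 0R1, 0R2, 1R0, 1R1, 1R3, 2R0, 2R2, 3R1, 3R3
Branch closes: a and ¬a both at 3.
(One branch shown.) All branches close.

Unsatisfiable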